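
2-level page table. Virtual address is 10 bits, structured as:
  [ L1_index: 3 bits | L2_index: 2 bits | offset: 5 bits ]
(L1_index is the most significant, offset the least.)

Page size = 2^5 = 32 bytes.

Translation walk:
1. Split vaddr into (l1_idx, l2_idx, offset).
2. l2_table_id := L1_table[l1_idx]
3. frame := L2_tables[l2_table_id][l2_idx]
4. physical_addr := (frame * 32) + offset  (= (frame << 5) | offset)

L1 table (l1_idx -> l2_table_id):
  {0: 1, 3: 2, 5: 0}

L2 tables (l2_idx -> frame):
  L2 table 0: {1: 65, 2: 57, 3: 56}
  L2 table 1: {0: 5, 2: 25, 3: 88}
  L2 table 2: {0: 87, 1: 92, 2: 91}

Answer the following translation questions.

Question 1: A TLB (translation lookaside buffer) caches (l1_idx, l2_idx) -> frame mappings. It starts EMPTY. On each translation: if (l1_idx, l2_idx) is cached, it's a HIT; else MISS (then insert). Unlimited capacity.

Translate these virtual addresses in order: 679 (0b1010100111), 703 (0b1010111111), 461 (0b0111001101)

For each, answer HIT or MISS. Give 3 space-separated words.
Answer: MISS HIT MISS

Derivation:
vaddr=679: (5,1) not in TLB -> MISS, insert
vaddr=703: (5,1) in TLB -> HIT
vaddr=461: (3,2) not in TLB -> MISS, insert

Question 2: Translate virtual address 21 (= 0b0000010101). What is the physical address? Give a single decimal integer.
vaddr = 21 = 0b0000010101
Split: l1_idx=0, l2_idx=0, offset=21
L1[0] = 1
L2[1][0] = 5
paddr = 5 * 32 + 21 = 181

Answer: 181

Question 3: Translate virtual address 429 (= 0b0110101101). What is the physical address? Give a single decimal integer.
vaddr = 429 = 0b0110101101
Split: l1_idx=3, l2_idx=1, offset=13
L1[3] = 2
L2[2][1] = 92
paddr = 92 * 32 + 13 = 2957

Answer: 2957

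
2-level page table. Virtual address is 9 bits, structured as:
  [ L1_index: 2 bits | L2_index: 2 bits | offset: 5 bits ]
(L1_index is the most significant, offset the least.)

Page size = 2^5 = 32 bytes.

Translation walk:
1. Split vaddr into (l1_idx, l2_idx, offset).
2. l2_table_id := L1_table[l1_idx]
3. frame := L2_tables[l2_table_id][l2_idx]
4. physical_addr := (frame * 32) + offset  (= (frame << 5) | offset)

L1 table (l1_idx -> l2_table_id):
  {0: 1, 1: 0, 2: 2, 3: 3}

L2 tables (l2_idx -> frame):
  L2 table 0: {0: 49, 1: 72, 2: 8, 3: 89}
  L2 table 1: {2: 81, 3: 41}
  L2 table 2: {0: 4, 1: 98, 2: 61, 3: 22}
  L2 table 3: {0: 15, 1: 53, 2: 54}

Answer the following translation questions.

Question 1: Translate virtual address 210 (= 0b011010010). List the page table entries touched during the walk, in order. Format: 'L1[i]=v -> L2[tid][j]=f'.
Answer: L1[1]=0 -> L2[0][2]=8

Derivation:
vaddr = 210 = 0b011010010
Split: l1_idx=1, l2_idx=2, offset=18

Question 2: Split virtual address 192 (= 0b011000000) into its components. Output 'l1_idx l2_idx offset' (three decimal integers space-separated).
vaddr = 192 = 0b011000000
  top 2 bits -> l1_idx = 1
  next 2 bits -> l2_idx = 2
  bottom 5 bits -> offset = 0

Answer: 1 2 0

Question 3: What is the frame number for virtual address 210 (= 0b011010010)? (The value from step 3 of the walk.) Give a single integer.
Answer: 8

Derivation:
vaddr = 210: l1_idx=1, l2_idx=2
L1[1] = 0; L2[0][2] = 8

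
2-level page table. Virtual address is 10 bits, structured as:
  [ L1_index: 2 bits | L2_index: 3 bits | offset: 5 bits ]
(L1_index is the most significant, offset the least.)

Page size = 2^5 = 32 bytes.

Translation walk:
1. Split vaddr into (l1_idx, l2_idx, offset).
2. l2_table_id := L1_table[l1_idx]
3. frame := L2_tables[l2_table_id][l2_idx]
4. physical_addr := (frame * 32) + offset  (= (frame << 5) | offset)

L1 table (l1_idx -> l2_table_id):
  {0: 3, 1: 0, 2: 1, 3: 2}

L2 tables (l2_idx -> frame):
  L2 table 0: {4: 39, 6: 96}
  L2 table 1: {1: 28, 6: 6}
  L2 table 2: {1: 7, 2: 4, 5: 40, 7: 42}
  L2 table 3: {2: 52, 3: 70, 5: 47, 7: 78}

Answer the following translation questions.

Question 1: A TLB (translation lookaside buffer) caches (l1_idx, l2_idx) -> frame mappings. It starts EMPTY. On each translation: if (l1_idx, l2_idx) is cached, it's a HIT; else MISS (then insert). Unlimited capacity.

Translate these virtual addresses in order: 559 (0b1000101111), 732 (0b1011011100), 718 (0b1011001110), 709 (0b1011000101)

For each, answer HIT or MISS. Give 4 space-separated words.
vaddr=559: (2,1) not in TLB -> MISS, insert
vaddr=732: (2,6) not in TLB -> MISS, insert
vaddr=718: (2,6) in TLB -> HIT
vaddr=709: (2,6) in TLB -> HIT

Answer: MISS MISS HIT HIT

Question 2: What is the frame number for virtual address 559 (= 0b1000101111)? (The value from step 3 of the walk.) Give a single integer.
vaddr = 559: l1_idx=2, l2_idx=1
L1[2] = 1; L2[1][1] = 28

Answer: 28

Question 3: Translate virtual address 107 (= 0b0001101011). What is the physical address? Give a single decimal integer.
vaddr = 107 = 0b0001101011
Split: l1_idx=0, l2_idx=3, offset=11
L1[0] = 3
L2[3][3] = 70
paddr = 70 * 32 + 11 = 2251

Answer: 2251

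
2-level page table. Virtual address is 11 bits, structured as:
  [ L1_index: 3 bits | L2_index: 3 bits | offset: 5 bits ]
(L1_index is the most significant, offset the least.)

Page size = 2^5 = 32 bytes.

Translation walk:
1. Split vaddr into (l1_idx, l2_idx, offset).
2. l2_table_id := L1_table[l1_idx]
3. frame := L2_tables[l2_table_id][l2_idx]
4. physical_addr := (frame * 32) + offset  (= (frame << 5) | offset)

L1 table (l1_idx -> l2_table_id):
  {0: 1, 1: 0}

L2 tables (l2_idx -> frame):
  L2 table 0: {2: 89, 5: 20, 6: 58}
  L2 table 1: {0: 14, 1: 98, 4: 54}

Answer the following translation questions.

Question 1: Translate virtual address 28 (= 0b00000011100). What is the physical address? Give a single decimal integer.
vaddr = 28 = 0b00000011100
Split: l1_idx=0, l2_idx=0, offset=28
L1[0] = 1
L2[1][0] = 14
paddr = 14 * 32 + 28 = 476

Answer: 476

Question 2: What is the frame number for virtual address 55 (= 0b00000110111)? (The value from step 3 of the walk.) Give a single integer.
Answer: 98

Derivation:
vaddr = 55: l1_idx=0, l2_idx=1
L1[0] = 1; L2[1][1] = 98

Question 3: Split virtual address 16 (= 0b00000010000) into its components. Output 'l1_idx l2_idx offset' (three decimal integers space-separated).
Answer: 0 0 16

Derivation:
vaddr = 16 = 0b00000010000
  top 3 bits -> l1_idx = 0
  next 3 bits -> l2_idx = 0
  bottom 5 bits -> offset = 16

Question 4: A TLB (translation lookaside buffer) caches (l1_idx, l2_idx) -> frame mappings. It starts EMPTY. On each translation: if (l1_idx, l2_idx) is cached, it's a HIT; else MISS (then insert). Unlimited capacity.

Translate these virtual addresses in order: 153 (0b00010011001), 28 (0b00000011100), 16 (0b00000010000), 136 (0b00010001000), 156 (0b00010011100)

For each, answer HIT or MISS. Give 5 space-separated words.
Answer: MISS MISS HIT HIT HIT

Derivation:
vaddr=153: (0,4) not in TLB -> MISS, insert
vaddr=28: (0,0) not in TLB -> MISS, insert
vaddr=16: (0,0) in TLB -> HIT
vaddr=136: (0,4) in TLB -> HIT
vaddr=156: (0,4) in TLB -> HIT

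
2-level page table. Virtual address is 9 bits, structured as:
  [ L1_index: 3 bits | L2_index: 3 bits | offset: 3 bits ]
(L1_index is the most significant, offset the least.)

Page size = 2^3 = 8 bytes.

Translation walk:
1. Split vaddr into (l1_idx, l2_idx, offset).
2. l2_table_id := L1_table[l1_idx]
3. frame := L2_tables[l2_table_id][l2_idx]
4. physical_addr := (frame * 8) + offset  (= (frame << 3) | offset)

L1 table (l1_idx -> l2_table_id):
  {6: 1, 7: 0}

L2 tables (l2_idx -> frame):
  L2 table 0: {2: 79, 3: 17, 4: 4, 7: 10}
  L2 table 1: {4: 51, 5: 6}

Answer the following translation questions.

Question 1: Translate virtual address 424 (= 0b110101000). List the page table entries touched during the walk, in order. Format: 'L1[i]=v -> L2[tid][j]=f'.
Answer: L1[6]=1 -> L2[1][5]=6

Derivation:
vaddr = 424 = 0b110101000
Split: l1_idx=6, l2_idx=5, offset=0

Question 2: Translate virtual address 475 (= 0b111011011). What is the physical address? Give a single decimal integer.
Answer: 139

Derivation:
vaddr = 475 = 0b111011011
Split: l1_idx=7, l2_idx=3, offset=3
L1[7] = 0
L2[0][3] = 17
paddr = 17 * 8 + 3 = 139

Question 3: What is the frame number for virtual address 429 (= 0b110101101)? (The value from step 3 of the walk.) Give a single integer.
vaddr = 429: l1_idx=6, l2_idx=5
L1[6] = 1; L2[1][5] = 6

Answer: 6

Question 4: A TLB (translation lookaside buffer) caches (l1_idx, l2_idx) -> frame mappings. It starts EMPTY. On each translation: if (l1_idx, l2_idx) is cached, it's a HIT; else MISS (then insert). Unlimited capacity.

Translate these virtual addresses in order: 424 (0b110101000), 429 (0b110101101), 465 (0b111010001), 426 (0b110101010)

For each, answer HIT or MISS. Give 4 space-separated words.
Answer: MISS HIT MISS HIT

Derivation:
vaddr=424: (6,5) not in TLB -> MISS, insert
vaddr=429: (6,5) in TLB -> HIT
vaddr=465: (7,2) not in TLB -> MISS, insert
vaddr=426: (6,5) in TLB -> HIT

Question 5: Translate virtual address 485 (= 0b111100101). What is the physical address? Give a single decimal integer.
Answer: 37

Derivation:
vaddr = 485 = 0b111100101
Split: l1_idx=7, l2_idx=4, offset=5
L1[7] = 0
L2[0][4] = 4
paddr = 4 * 8 + 5 = 37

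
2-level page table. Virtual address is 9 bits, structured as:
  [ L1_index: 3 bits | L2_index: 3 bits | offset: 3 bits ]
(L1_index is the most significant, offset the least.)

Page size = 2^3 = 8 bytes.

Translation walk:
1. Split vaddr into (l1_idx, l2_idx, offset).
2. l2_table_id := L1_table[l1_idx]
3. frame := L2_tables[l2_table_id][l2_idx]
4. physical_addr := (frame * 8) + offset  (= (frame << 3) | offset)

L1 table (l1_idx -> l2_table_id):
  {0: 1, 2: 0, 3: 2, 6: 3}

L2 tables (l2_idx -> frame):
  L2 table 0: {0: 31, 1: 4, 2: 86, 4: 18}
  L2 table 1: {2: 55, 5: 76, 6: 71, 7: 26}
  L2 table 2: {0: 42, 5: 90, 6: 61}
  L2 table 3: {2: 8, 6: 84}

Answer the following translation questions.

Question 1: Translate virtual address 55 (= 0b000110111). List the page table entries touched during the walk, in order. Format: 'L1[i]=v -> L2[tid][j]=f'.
Answer: L1[0]=1 -> L2[1][6]=71

Derivation:
vaddr = 55 = 0b000110111
Split: l1_idx=0, l2_idx=6, offset=7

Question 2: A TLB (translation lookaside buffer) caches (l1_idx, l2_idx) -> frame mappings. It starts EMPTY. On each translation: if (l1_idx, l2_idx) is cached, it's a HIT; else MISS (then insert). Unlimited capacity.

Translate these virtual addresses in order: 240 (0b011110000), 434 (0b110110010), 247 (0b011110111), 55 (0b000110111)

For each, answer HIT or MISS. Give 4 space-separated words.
vaddr=240: (3,6) not in TLB -> MISS, insert
vaddr=434: (6,6) not in TLB -> MISS, insert
vaddr=247: (3,6) in TLB -> HIT
vaddr=55: (0,6) not in TLB -> MISS, insert

Answer: MISS MISS HIT MISS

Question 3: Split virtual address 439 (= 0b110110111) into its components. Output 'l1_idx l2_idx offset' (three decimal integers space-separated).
vaddr = 439 = 0b110110111
  top 3 bits -> l1_idx = 6
  next 3 bits -> l2_idx = 6
  bottom 3 bits -> offset = 7

Answer: 6 6 7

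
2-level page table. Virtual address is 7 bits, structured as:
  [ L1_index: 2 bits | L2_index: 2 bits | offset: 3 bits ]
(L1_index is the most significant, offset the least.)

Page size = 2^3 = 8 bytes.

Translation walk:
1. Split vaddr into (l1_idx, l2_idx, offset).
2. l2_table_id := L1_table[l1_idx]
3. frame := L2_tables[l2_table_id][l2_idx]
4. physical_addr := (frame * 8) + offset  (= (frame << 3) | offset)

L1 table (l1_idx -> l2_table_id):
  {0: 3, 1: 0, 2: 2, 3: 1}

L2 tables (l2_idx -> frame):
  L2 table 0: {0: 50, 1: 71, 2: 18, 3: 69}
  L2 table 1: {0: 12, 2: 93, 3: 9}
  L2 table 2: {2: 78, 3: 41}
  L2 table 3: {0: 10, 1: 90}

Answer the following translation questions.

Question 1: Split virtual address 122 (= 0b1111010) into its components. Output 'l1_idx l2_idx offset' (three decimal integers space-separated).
vaddr = 122 = 0b1111010
  top 2 bits -> l1_idx = 3
  next 2 bits -> l2_idx = 3
  bottom 3 bits -> offset = 2

Answer: 3 3 2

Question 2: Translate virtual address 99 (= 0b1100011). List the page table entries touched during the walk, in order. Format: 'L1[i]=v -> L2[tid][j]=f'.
Answer: L1[3]=1 -> L2[1][0]=12

Derivation:
vaddr = 99 = 0b1100011
Split: l1_idx=3, l2_idx=0, offset=3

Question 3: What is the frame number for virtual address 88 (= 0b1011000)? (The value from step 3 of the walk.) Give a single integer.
Answer: 41

Derivation:
vaddr = 88: l1_idx=2, l2_idx=3
L1[2] = 2; L2[2][3] = 41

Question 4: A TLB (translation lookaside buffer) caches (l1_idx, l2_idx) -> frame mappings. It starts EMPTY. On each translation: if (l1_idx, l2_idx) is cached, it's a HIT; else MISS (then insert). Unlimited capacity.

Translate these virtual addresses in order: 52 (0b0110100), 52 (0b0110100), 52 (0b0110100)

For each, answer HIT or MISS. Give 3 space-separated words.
Answer: MISS HIT HIT

Derivation:
vaddr=52: (1,2) not in TLB -> MISS, insert
vaddr=52: (1,2) in TLB -> HIT
vaddr=52: (1,2) in TLB -> HIT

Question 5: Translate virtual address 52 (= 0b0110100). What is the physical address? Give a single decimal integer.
vaddr = 52 = 0b0110100
Split: l1_idx=1, l2_idx=2, offset=4
L1[1] = 0
L2[0][2] = 18
paddr = 18 * 8 + 4 = 148

Answer: 148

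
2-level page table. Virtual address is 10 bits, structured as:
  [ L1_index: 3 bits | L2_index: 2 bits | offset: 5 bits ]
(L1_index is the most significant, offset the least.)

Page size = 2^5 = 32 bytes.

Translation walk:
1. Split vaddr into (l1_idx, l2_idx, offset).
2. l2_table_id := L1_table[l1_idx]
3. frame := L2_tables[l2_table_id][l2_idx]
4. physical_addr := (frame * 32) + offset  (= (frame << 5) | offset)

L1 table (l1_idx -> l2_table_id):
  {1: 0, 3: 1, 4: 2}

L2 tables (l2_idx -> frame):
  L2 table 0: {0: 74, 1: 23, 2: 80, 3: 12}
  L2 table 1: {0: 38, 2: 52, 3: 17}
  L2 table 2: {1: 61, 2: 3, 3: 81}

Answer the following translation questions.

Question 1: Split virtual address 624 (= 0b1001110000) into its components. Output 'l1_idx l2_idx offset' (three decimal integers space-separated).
vaddr = 624 = 0b1001110000
  top 3 bits -> l1_idx = 4
  next 2 bits -> l2_idx = 3
  bottom 5 bits -> offset = 16

Answer: 4 3 16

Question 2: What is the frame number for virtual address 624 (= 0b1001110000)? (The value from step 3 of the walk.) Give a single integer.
vaddr = 624: l1_idx=4, l2_idx=3
L1[4] = 2; L2[2][3] = 81

Answer: 81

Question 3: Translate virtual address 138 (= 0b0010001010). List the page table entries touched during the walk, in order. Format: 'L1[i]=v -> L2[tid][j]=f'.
vaddr = 138 = 0b0010001010
Split: l1_idx=1, l2_idx=0, offset=10

Answer: L1[1]=0 -> L2[0][0]=74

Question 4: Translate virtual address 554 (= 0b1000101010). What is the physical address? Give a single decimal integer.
vaddr = 554 = 0b1000101010
Split: l1_idx=4, l2_idx=1, offset=10
L1[4] = 2
L2[2][1] = 61
paddr = 61 * 32 + 10 = 1962

Answer: 1962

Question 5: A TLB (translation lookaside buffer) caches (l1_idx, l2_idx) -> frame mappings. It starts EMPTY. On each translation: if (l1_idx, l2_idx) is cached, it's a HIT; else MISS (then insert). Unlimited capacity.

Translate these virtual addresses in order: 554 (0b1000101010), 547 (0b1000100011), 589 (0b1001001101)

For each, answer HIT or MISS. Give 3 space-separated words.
vaddr=554: (4,1) not in TLB -> MISS, insert
vaddr=547: (4,1) in TLB -> HIT
vaddr=589: (4,2) not in TLB -> MISS, insert

Answer: MISS HIT MISS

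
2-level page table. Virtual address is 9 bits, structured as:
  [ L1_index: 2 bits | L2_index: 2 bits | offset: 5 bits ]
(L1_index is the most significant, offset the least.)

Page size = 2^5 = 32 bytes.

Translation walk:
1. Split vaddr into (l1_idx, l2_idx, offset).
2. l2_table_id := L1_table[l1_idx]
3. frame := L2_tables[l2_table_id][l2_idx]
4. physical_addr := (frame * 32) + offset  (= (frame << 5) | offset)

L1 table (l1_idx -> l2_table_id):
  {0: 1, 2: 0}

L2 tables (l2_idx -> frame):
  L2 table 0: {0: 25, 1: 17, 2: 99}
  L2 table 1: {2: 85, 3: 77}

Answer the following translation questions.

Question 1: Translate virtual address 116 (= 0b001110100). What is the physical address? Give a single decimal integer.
Answer: 2484

Derivation:
vaddr = 116 = 0b001110100
Split: l1_idx=0, l2_idx=3, offset=20
L1[0] = 1
L2[1][3] = 77
paddr = 77 * 32 + 20 = 2484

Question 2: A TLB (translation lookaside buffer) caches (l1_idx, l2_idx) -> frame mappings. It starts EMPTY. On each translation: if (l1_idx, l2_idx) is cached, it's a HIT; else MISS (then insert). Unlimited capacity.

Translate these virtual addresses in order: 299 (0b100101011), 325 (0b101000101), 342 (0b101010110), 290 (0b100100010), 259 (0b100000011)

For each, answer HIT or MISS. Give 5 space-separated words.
Answer: MISS MISS HIT HIT MISS

Derivation:
vaddr=299: (2,1) not in TLB -> MISS, insert
vaddr=325: (2,2) not in TLB -> MISS, insert
vaddr=342: (2,2) in TLB -> HIT
vaddr=290: (2,1) in TLB -> HIT
vaddr=259: (2,0) not in TLB -> MISS, insert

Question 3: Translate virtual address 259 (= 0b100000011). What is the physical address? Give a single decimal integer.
Answer: 803

Derivation:
vaddr = 259 = 0b100000011
Split: l1_idx=2, l2_idx=0, offset=3
L1[2] = 0
L2[0][0] = 25
paddr = 25 * 32 + 3 = 803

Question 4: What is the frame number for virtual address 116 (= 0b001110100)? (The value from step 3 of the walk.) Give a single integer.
Answer: 77

Derivation:
vaddr = 116: l1_idx=0, l2_idx=3
L1[0] = 1; L2[1][3] = 77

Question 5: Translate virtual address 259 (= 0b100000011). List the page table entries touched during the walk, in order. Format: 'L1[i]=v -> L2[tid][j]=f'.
Answer: L1[2]=0 -> L2[0][0]=25

Derivation:
vaddr = 259 = 0b100000011
Split: l1_idx=2, l2_idx=0, offset=3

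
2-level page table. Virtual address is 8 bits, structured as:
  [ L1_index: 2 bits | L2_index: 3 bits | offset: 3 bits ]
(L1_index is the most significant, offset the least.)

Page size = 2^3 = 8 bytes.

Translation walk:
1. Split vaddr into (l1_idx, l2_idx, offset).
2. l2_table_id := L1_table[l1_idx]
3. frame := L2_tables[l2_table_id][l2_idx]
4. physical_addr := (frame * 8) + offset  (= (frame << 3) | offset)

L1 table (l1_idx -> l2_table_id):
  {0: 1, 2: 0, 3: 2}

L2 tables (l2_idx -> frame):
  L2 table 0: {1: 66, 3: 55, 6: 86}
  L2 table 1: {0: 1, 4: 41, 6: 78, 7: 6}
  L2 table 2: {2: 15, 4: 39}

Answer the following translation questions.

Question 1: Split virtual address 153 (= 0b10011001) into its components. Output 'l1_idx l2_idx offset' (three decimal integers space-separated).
vaddr = 153 = 0b10011001
  top 2 bits -> l1_idx = 2
  next 3 bits -> l2_idx = 3
  bottom 3 bits -> offset = 1

Answer: 2 3 1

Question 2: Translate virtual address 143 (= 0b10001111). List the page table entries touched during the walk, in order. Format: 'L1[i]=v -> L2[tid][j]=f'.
Answer: L1[2]=0 -> L2[0][1]=66

Derivation:
vaddr = 143 = 0b10001111
Split: l1_idx=2, l2_idx=1, offset=7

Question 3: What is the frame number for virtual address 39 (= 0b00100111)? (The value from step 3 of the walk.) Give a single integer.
vaddr = 39: l1_idx=0, l2_idx=4
L1[0] = 1; L2[1][4] = 41

Answer: 41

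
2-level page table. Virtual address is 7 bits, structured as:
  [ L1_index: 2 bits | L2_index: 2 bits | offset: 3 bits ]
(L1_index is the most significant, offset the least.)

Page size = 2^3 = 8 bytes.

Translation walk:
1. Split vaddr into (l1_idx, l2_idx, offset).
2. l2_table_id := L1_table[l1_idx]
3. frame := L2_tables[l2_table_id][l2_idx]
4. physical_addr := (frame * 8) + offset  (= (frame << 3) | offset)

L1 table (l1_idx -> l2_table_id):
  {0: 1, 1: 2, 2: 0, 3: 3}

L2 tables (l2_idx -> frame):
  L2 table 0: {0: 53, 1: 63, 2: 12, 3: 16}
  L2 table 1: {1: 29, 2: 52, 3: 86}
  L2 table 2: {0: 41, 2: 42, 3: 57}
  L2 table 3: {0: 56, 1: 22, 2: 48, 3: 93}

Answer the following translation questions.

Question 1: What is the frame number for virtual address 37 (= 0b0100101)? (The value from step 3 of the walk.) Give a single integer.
Answer: 41

Derivation:
vaddr = 37: l1_idx=1, l2_idx=0
L1[1] = 2; L2[2][0] = 41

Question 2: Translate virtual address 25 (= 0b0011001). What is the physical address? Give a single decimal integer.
vaddr = 25 = 0b0011001
Split: l1_idx=0, l2_idx=3, offset=1
L1[0] = 1
L2[1][3] = 86
paddr = 86 * 8 + 1 = 689

Answer: 689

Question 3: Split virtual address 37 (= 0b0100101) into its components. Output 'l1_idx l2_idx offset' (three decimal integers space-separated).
Answer: 1 0 5

Derivation:
vaddr = 37 = 0b0100101
  top 2 bits -> l1_idx = 1
  next 2 bits -> l2_idx = 0
  bottom 3 bits -> offset = 5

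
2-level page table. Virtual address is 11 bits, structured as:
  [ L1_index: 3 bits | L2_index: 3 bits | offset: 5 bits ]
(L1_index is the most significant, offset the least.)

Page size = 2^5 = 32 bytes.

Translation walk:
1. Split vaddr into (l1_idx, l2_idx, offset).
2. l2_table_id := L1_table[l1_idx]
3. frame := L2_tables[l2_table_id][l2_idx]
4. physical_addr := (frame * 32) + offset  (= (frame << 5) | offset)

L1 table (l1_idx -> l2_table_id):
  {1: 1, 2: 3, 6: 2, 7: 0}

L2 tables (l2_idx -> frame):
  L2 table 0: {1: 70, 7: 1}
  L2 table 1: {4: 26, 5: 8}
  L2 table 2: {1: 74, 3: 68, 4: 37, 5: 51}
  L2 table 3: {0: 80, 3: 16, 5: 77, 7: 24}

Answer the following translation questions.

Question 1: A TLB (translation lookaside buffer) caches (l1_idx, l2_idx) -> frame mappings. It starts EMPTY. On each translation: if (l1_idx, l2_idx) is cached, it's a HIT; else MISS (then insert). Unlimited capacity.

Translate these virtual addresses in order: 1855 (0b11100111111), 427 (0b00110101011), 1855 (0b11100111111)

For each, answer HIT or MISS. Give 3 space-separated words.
vaddr=1855: (7,1) not in TLB -> MISS, insert
vaddr=427: (1,5) not in TLB -> MISS, insert
vaddr=1855: (7,1) in TLB -> HIT

Answer: MISS MISS HIT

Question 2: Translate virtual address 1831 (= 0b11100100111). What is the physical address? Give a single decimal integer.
Answer: 2247

Derivation:
vaddr = 1831 = 0b11100100111
Split: l1_idx=7, l2_idx=1, offset=7
L1[7] = 0
L2[0][1] = 70
paddr = 70 * 32 + 7 = 2247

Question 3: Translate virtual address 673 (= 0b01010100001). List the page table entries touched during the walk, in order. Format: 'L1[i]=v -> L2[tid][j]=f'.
vaddr = 673 = 0b01010100001
Split: l1_idx=2, l2_idx=5, offset=1

Answer: L1[2]=3 -> L2[3][5]=77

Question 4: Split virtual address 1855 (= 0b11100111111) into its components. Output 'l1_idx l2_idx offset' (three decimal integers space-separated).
Answer: 7 1 31

Derivation:
vaddr = 1855 = 0b11100111111
  top 3 bits -> l1_idx = 7
  next 3 bits -> l2_idx = 1
  bottom 5 bits -> offset = 31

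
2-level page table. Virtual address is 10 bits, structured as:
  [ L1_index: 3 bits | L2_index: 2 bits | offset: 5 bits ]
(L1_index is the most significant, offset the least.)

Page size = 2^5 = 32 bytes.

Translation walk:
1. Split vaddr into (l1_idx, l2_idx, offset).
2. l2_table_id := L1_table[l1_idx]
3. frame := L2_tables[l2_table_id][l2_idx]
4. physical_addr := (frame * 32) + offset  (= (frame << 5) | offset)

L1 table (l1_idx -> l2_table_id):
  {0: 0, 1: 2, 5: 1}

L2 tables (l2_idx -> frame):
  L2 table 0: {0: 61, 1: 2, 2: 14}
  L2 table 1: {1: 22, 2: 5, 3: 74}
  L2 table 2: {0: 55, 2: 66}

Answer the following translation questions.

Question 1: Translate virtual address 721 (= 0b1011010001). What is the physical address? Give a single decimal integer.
Answer: 177

Derivation:
vaddr = 721 = 0b1011010001
Split: l1_idx=5, l2_idx=2, offset=17
L1[5] = 1
L2[1][2] = 5
paddr = 5 * 32 + 17 = 177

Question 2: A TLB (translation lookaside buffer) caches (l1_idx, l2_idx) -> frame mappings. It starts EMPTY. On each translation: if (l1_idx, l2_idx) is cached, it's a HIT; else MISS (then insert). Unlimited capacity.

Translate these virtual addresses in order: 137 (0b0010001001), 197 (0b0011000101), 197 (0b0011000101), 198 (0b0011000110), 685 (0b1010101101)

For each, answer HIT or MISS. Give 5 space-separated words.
Answer: MISS MISS HIT HIT MISS

Derivation:
vaddr=137: (1,0) not in TLB -> MISS, insert
vaddr=197: (1,2) not in TLB -> MISS, insert
vaddr=197: (1,2) in TLB -> HIT
vaddr=198: (1,2) in TLB -> HIT
vaddr=685: (5,1) not in TLB -> MISS, insert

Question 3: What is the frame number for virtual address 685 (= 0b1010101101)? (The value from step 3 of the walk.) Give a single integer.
Answer: 22

Derivation:
vaddr = 685: l1_idx=5, l2_idx=1
L1[5] = 1; L2[1][1] = 22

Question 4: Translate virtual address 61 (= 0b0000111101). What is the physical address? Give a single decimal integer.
Answer: 93

Derivation:
vaddr = 61 = 0b0000111101
Split: l1_idx=0, l2_idx=1, offset=29
L1[0] = 0
L2[0][1] = 2
paddr = 2 * 32 + 29 = 93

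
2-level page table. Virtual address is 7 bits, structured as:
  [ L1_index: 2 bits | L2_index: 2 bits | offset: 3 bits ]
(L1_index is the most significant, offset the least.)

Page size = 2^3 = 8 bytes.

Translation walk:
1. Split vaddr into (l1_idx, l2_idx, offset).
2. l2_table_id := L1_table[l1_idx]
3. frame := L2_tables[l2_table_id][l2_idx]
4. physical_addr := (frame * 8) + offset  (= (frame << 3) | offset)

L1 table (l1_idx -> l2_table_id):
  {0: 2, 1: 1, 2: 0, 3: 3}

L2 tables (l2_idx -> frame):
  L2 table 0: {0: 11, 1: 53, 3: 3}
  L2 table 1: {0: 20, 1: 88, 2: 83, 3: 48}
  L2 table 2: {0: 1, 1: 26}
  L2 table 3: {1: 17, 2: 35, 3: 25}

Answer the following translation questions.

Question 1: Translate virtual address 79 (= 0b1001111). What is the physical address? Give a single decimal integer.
vaddr = 79 = 0b1001111
Split: l1_idx=2, l2_idx=1, offset=7
L1[2] = 0
L2[0][1] = 53
paddr = 53 * 8 + 7 = 431

Answer: 431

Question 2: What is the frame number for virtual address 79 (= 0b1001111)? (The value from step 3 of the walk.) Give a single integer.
Answer: 53

Derivation:
vaddr = 79: l1_idx=2, l2_idx=1
L1[2] = 0; L2[0][1] = 53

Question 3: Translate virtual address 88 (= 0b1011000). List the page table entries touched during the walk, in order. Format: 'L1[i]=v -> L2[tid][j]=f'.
Answer: L1[2]=0 -> L2[0][3]=3

Derivation:
vaddr = 88 = 0b1011000
Split: l1_idx=2, l2_idx=3, offset=0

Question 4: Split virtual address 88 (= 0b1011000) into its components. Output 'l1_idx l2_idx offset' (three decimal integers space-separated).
vaddr = 88 = 0b1011000
  top 2 bits -> l1_idx = 2
  next 2 bits -> l2_idx = 3
  bottom 3 bits -> offset = 0

Answer: 2 3 0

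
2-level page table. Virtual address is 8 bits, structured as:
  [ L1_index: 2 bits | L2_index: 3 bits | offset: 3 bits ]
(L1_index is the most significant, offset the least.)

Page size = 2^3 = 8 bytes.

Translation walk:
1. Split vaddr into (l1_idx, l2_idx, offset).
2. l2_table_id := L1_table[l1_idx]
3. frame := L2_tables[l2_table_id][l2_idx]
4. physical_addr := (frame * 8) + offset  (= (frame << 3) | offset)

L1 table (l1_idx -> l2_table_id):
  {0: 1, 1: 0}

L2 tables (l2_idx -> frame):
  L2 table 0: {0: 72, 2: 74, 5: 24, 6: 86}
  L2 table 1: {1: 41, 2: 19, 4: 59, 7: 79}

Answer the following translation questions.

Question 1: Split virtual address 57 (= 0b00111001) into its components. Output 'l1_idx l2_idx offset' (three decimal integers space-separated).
Answer: 0 7 1

Derivation:
vaddr = 57 = 0b00111001
  top 2 bits -> l1_idx = 0
  next 3 bits -> l2_idx = 7
  bottom 3 bits -> offset = 1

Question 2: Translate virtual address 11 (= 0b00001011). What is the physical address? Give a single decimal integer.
vaddr = 11 = 0b00001011
Split: l1_idx=0, l2_idx=1, offset=3
L1[0] = 1
L2[1][1] = 41
paddr = 41 * 8 + 3 = 331

Answer: 331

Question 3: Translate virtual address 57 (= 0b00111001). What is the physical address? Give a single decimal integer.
Answer: 633

Derivation:
vaddr = 57 = 0b00111001
Split: l1_idx=0, l2_idx=7, offset=1
L1[0] = 1
L2[1][7] = 79
paddr = 79 * 8 + 1 = 633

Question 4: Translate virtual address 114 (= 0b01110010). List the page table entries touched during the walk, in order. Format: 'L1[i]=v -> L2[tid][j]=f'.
Answer: L1[1]=0 -> L2[0][6]=86

Derivation:
vaddr = 114 = 0b01110010
Split: l1_idx=1, l2_idx=6, offset=2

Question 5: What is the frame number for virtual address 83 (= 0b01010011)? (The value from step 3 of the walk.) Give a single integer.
Answer: 74

Derivation:
vaddr = 83: l1_idx=1, l2_idx=2
L1[1] = 0; L2[0][2] = 74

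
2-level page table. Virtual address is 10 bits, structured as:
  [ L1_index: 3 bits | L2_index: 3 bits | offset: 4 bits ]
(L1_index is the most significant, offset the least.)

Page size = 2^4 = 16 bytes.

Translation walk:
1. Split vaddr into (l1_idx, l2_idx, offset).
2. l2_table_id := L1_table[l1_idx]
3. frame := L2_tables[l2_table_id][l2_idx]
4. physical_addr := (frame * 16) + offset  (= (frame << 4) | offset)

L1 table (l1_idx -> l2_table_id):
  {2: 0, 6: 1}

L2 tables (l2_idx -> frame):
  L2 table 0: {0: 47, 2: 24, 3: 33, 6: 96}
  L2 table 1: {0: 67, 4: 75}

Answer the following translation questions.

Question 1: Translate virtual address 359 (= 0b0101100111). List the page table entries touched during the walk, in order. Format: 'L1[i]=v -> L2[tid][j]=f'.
Answer: L1[2]=0 -> L2[0][6]=96

Derivation:
vaddr = 359 = 0b0101100111
Split: l1_idx=2, l2_idx=6, offset=7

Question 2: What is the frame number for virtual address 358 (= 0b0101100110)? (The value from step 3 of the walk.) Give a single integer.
Answer: 96

Derivation:
vaddr = 358: l1_idx=2, l2_idx=6
L1[2] = 0; L2[0][6] = 96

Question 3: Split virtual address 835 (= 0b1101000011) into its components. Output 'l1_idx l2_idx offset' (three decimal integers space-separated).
Answer: 6 4 3

Derivation:
vaddr = 835 = 0b1101000011
  top 3 bits -> l1_idx = 6
  next 3 bits -> l2_idx = 4
  bottom 4 bits -> offset = 3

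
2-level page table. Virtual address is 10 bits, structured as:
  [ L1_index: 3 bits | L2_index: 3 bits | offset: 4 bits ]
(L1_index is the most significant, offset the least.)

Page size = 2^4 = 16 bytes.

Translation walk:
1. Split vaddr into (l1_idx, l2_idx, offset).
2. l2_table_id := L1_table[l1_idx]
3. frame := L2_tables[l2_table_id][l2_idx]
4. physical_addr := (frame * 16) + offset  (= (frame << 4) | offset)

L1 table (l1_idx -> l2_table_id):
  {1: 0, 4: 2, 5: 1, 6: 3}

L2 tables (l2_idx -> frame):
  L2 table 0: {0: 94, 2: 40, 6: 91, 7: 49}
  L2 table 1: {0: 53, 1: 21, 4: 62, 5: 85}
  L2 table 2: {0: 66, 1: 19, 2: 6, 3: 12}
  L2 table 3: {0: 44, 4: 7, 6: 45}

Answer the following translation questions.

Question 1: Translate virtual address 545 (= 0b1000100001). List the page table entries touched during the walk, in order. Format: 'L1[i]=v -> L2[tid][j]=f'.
vaddr = 545 = 0b1000100001
Split: l1_idx=4, l2_idx=2, offset=1

Answer: L1[4]=2 -> L2[2][2]=6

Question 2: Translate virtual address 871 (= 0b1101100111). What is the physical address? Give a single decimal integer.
vaddr = 871 = 0b1101100111
Split: l1_idx=6, l2_idx=6, offset=7
L1[6] = 3
L2[3][6] = 45
paddr = 45 * 16 + 7 = 727

Answer: 727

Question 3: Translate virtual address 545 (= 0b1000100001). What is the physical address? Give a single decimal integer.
vaddr = 545 = 0b1000100001
Split: l1_idx=4, l2_idx=2, offset=1
L1[4] = 2
L2[2][2] = 6
paddr = 6 * 16 + 1 = 97

Answer: 97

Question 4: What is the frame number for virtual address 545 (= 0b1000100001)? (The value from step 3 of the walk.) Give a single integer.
Answer: 6

Derivation:
vaddr = 545: l1_idx=4, l2_idx=2
L1[4] = 2; L2[2][2] = 6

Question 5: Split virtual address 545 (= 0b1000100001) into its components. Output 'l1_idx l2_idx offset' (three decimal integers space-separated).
vaddr = 545 = 0b1000100001
  top 3 bits -> l1_idx = 4
  next 3 bits -> l2_idx = 2
  bottom 4 bits -> offset = 1

Answer: 4 2 1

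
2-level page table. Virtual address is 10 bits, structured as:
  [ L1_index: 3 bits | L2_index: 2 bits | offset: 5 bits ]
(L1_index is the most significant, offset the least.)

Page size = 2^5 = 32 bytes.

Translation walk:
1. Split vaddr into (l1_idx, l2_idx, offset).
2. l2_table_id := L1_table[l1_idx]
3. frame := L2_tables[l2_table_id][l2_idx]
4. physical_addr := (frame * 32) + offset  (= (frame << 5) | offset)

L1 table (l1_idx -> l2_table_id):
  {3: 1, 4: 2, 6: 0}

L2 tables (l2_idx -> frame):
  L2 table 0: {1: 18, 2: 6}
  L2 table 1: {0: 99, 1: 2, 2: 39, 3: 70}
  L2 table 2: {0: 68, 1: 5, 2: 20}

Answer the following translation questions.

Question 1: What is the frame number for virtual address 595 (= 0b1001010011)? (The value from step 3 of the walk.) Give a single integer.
Answer: 20

Derivation:
vaddr = 595: l1_idx=4, l2_idx=2
L1[4] = 2; L2[2][2] = 20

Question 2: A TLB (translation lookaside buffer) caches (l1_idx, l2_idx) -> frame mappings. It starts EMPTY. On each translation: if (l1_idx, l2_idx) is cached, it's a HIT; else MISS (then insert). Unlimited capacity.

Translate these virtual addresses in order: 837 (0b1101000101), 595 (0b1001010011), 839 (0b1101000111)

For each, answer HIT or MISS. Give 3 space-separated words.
vaddr=837: (6,2) not in TLB -> MISS, insert
vaddr=595: (4,2) not in TLB -> MISS, insert
vaddr=839: (6,2) in TLB -> HIT

Answer: MISS MISS HIT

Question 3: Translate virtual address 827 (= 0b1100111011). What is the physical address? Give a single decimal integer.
Answer: 603

Derivation:
vaddr = 827 = 0b1100111011
Split: l1_idx=6, l2_idx=1, offset=27
L1[6] = 0
L2[0][1] = 18
paddr = 18 * 32 + 27 = 603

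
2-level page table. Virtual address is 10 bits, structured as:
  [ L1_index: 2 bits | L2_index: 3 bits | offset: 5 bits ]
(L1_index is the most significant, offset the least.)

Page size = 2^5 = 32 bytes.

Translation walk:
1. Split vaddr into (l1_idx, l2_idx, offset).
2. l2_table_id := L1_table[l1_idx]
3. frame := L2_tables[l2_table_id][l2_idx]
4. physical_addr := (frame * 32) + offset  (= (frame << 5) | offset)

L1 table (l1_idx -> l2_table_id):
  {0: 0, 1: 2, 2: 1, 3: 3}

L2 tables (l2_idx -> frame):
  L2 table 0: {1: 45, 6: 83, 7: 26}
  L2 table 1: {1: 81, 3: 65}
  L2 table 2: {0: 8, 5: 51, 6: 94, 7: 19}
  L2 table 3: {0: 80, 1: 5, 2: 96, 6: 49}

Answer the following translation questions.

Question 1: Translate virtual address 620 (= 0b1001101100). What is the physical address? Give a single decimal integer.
Answer: 2092

Derivation:
vaddr = 620 = 0b1001101100
Split: l1_idx=2, l2_idx=3, offset=12
L1[2] = 1
L2[1][3] = 65
paddr = 65 * 32 + 12 = 2092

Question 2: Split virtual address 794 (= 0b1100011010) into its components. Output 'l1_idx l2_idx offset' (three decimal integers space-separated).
Answer: 3 0 26

Derivation:
vaddr = 794 = 0b1100011010
  top 2 bits -> l1_idx = 3
  next 3 bits -> l2_idx = 0
  bottom 5 bits -> offset = 26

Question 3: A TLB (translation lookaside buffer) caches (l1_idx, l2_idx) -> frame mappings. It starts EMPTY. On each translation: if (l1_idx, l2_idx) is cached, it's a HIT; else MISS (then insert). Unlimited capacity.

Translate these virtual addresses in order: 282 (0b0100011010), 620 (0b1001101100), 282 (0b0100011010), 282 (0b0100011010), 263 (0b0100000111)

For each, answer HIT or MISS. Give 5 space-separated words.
vaddr=282: (1,0) not in TLB -> MISS, insert
vaddr=620: (2,3) not in TLB -> MISS, insert
vaddr=282: (1,0) in TLB -> HIT
vaddr=282: (1,0) in TLB -> HIT
vaddr=263: (1,0) in TLB -> HIT

Answer: MISS MISS HIT HIT HIT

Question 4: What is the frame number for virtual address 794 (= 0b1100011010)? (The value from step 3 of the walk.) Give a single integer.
vaddr = 794: l1_idx=3, l2_idx=0
L1[3] = 3; L2[3][0] = 80

Answer: 80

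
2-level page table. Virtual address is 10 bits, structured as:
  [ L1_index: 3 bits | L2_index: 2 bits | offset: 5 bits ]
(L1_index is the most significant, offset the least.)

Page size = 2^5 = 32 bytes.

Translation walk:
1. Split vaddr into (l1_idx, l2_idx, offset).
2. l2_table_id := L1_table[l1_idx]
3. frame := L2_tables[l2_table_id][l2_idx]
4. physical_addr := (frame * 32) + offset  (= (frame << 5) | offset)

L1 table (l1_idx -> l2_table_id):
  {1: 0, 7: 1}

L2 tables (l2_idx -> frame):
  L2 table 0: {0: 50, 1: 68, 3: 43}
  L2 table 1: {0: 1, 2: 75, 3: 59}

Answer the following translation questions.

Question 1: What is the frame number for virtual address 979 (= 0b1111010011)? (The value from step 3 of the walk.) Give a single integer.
Answer: 75

Derivation:
vaddr = 979: l1_idx=7, l2_idx=2
L1[7] = 1; L2[1][2] = 75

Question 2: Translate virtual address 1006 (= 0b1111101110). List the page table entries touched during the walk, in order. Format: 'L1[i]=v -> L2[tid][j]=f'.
Answer: L1[7]=1 -> L2[1][3]=59

Derivation:
vaddr = 1006 = 0b1111101110
Split: l1_idx=7, l2_idx=3, offset=14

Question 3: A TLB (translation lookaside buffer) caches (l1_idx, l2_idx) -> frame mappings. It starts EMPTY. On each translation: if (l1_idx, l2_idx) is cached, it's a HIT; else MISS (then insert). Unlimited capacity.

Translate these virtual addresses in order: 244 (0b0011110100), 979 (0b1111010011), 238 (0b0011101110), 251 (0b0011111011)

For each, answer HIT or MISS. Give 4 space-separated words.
vaddr=244: (1,3) not in TLB -> MISS, insert
vaddr=979: (7,2) not in TLB -> MISS, insert
vaddr=238: (1,3) in TLB -> HIT
vaddr=251: (1,3) in TLB -> HIT

Answer: MISS MISS HIT HIT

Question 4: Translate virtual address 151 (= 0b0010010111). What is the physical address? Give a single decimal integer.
Answer: 1623

Derivation:
vaddr = 151 = 0b0010010111
Split: l1_idx=1, l2_idx=0, offset=23
L1[1] = 0
L2[0][0] = 50
paddr = 50 * 32 + 23 = 1623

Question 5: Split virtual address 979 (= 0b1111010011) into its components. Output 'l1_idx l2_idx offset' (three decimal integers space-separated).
Answer: 7 2 19

Derivation:
vaddr = 979 = 0b1111010011
  top 3 bits -> l1_idx = 7
  next 2 bits -> l2_idx = 2
  bottom 5 bits -> offset = 19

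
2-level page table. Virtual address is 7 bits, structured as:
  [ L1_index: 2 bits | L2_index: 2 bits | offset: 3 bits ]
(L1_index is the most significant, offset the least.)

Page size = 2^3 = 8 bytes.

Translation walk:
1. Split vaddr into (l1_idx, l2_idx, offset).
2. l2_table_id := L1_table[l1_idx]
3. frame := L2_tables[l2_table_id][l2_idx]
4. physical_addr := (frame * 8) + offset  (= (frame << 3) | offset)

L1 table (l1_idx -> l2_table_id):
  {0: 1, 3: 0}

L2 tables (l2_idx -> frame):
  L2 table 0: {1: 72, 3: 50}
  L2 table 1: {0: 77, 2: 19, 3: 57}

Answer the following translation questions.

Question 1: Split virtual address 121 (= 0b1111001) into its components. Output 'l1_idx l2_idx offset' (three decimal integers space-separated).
vaddr = 121 = 0b1111001
  top 2 bits -> l1_idx = 3
  next 2 bits -> l2_idx = 3
  bottom 3 bits -> offset = 1

Answer: 3 3 1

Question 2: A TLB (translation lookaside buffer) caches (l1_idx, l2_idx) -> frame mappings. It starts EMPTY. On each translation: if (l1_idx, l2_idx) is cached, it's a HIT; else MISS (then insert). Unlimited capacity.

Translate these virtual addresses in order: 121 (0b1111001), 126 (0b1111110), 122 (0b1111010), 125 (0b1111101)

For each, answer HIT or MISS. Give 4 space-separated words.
vaddr=121: (3,3) not in TLB -> MISS, insert
vaddr=126: (3,3) in TLB -> HIT
vaddr=122: (3,3) in TLB -> HIT
vaddr=125: (3,3) in TLB -> HIT

Answer: MISS HIT HIT HIT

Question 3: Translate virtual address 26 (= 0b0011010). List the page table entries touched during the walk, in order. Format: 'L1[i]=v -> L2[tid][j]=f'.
Answer: L1[0]=1 -> L2[1][3]=57

Derivation:
vaddr = 26 = 0b0011010
Split: l1_idx=0, l2_idx=3, offset=2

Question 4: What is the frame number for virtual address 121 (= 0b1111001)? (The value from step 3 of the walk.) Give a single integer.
vaddr = 121: l1_idx=3, l2_idx=3
L1[3] = 0; L2[0][3] = 50

Answer: 50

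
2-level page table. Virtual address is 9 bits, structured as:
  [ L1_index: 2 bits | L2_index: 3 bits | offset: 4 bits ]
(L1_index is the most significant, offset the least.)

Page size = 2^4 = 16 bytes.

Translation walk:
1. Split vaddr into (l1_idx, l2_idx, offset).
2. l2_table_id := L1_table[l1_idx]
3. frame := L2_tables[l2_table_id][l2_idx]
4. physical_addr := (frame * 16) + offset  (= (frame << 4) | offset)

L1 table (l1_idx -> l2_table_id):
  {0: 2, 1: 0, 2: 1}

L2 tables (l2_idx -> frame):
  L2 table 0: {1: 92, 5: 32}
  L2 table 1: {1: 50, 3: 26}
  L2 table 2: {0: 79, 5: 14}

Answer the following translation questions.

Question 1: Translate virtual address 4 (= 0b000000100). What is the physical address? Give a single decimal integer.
vaddr = 4 = 0b000000100
Split: l1_idx=0, l2_idx=0, offset=4
L1[0] = 2
L2[2][0] = 79
paddr = 79 * 16 + 4 = 1268

Answer: 1268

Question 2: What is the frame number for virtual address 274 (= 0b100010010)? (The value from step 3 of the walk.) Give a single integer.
Answer: 50

Derivation:
vaddr = 274: l1_idx=2, l2_idx=1
L1[2] = 1; L2[1][1] = 50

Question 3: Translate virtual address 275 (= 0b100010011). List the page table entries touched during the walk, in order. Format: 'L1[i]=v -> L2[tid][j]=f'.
Answer: L1[2]=1 -> L2[1][1]=50

Derivation:
vaddr = 275 = 0b100010011
Split: l1_idx=2, l2_idx=1, offset=3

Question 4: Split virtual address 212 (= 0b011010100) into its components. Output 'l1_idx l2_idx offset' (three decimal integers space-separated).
vaddr = 212 = 0b011010100
  top 2 bits -> l1_idx = 1
  next 3 bits -> l2_idx = 5
  bottom 4 bits -> offset = 4

Answer: 1 5 4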